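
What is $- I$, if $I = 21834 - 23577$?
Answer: $1743$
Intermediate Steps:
$I = -1743$ ($I = 21834 - 23577 = -1743$)
$- I = \left(-1\right) \left(-1743\right) = 1743$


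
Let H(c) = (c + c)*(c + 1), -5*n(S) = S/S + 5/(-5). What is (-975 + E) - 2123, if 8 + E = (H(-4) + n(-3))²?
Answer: -2530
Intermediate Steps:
n(S) = 0 (n(S) = -(S/S + 5/(-5))/5 = -(1 + 5*(-⅕))/5 = -(1 - 1)/5 = -⅕*0 = 0)
H(c) = 2*c*(1 + c) (H(c) = (2*c)*(1 + c) = 2*c*(1 + c))
E = 568 (E = -8 + (2*(-4)*(1 - 4) + 0)² = -8 + (2*(-4)*(-3) + 0)² = -8 + (24 + 0)² = -8 + 24² = -8 + 576 = 568)
(-975 + E) - 2123 = (-975 + 568) - 2123 = -407 - 2123 = -2530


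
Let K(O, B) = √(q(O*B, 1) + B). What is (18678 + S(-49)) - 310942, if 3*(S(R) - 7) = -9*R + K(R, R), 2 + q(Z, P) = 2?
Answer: -292110 + 7*I/3 ≈ -2.9211e+5 + 2.3333*I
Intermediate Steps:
q(Z, P) = 0 (q(Z, P) = -2 + 2 = 0)
K(O, B) = √B (K(O, B) = √(0 + B) = √B)
S(R) = 7 - 3*R + √R/3 (S(R) = 7 + (-9*R + √R)/3 = 7 + (√R - 9*R)/3 = 7 + (-3*R + √R/3) = 7 - 3*R + √R/3)
(18678 + S(-49)) - 310942 = (18678 + (7 - 3*(-49) + √(-49)/3)) - 310942 = (18678 + (7 + 147 + (7*I)/3)) - 310942 = (18678 + (7 + 147 + 7*I/3)) - 310942 = (18678 + (154 + 7*I/3)) - 310942 = (18832 + 7*I/3) - 310942 = -292110 + 7*I/3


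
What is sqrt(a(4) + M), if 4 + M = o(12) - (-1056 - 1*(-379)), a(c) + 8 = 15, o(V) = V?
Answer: 2*sqrt(173) ≈ 26.306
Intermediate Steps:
a(c) = 7 (a(c) = -8 + 15 = 7)
M = 685 (M = -4 + (12 - (-1056 - 1*(-379))) = -4 + (12 - (-1056 + 379)) = -4 + (12 - 1*(-677)) = -4 + (12 + 677) = -4 + 689 = 685)
sqrt(a(4) + M) = sqrt(7 + 685) = sqrt(692) = 2*sqrt(173)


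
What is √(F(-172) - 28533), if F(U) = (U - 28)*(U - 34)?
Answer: √12667 ≈ 112.55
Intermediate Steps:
F(U) = (-34 + U)*(-28 + U) (F(U) = (-28 + U)*(-34 + U) = (-34 + U)*(-28 + U))
√(F(-172) - 28533) = √((952 + (-172)² - 62*(-172)) - 28533) = √((952 + 29584 + 10664) - 28533) = √(41200 - 28533) = √12667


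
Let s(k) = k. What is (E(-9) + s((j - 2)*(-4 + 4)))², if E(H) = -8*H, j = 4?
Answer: 5184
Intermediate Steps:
(E(-9) + s((j - 2)*(-4 + 4)))² = (-8*(-9) + (4 - 2)*(-4 + 4))² = (72 + 2*0)² = (72 + 0)² = 72² = 5184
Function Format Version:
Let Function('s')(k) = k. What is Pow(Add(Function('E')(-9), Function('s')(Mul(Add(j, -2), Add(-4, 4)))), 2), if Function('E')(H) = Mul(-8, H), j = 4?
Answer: 5184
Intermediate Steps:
Pow(Add(Function('E')(-9), Function('s')(Mul(Add(j, -2), Add(-4, 4)))), 2) = Pow(Add(Mul(-8, -9), Mul(Add(4, -2), Add(-4, 4))), 2) = Pow(Add(72, Mul(2, 0)), 2) = Pow(Add(72, 0), 2) = Pow(72, 2) = 5184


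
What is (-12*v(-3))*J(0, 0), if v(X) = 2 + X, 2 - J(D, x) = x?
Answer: 24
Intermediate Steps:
J(D, x) = 2 - x
(-12*v(-3))*J(0, 0) = (-12*(2 - 3))*(2 - 1*0) = (-12*(-1))*(2 + 0) = 12*2 = 24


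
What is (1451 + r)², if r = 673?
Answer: 4511376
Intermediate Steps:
(1451 + r)² = (1451 + 673)² = 2124² = 4511376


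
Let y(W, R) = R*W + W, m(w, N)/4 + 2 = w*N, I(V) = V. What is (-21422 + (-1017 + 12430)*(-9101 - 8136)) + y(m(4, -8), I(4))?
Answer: -196747983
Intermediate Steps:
m(w, N) = -8 + 4*N*w (m(w, N) = -8 + 4*(w*N) = -8 + 4*(N*w) = -8 + 4*N*w)
y(W, R) = W + R*W
(-21422 + (-1017 + 12430)*(-9101 - 8136)) + y(m(4, -8), I(4)) = (-21422 + (-1017 + 12430)*(-9101 - 8136)) + (-8 + 4*(-8)*4)*(1 + 4) = (-21422 + 11413*(-17237)) + (-8 - 128)*5 = (-21422 - 196725881) - 136*5 = -196747303 - 680 = -196747983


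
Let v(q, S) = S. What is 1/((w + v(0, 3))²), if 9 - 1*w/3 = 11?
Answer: ⅑ ≈ 0.11111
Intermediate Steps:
w = -6 (w = 27 - 3*11 = 27 - 33 = -6)
1/((w + v(0, 3))²) = 1/((-6 + 3)²) = 1/((-3)²) = 1/9 = ⅑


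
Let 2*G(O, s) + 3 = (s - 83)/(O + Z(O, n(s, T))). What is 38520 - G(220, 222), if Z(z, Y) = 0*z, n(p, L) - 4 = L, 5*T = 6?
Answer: 16949321/440 ≈ 38521.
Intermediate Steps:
T = 6/5 (T = (⅕)*6 = 6/5 ≈ 1.2000)
n(p, L) = 4 + L
Z(z, Y) = 0
G(O, s) = -3/2 + (-83 + s)/(2*O) (G(O, s) = -3/2 + ((s - 83)/(O + 0))/2 = -3/2 + ((-83 + s)/O)/2 = -3/2 + (-83 + s)/(2*O))
38520 - G(220, 222) = 38520 - (-83 + 222 - 3*220)/(2*220) = 38520 - (-83 + 222 - 660)/(2*220) = 38520 - (-521)/(2*220) = 38520 - 1*(-521/440) = 38520 + 521/440 = 16949321/440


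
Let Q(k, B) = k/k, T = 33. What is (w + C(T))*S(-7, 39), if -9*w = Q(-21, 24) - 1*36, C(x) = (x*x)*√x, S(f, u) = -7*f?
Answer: 1715/9 + 53361*√33 ≈ 3.0673e+5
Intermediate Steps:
C(x) = x^(5/2) (C(x) = x²*√x = x^(5/2))
Q(k, B) = 1
w = 35/9 (w = -(1 - 1*36)/9 = -(1 - 36)/9 = -⅑*(-35) = 35/9 ≈ 3.8889)
(w + C(T))*S(-7, 39) = (35/9 + 33^(5/2))*(-7*(-7)) = (35/9 + 1089*√33)*49 = 1715/9 + 53361*√33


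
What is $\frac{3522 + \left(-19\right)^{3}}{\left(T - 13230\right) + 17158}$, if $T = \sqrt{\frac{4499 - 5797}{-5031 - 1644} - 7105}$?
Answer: $- \frac{87494137800}{103037227777} + \frac{16685 i \sqrt{12662362059}}{103037227777} \approx -0.84915 + 0.018222 i$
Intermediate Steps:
$T = \frac{i \sqrt{12662362059}}{1335}$ ($T = \sqrt{- \frac{1298}{-6675} - 7105} = \sqrt{\left(-1298\right) \left(- \frac{1}{6675}\right) - 7105} = \sqrt{\frac{1298}{6675} - 7105} = \sqrt{- \frac{47424577}{6675}} = \frac{i \sqrt{12662362059}}{1335} \approx 84.29 i$)
$\frac{3522 + \left(-19\right)^{3}}{\left(T - 13230\right) + 17158} = \frac{3522 + \left(-19\right)^{3}}{\left(\frac{i \sqrt{12662362059}}{1335} - 13230\right) + 17158} = \frac{3522 - 6859}{\left(-13230 + \frac{i \sqrt{12662362059}}{1335}\right) + 17158} = - \frac{3337}{3928 + \frac{i \sqrt{12662362059}}{1335}}$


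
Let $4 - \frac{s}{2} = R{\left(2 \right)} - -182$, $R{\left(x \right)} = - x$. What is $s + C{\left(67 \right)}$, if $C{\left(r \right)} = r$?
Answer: $-285$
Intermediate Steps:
$s = -352$ ($s = 8 - 2 \left(\left(-1\right) 2 - -182\right) = 8 - 2 \left(-2 + 182\right) = 8 - 360 = -352$)
$s + C{\left(67 \right)} = -352 + 67 = -285$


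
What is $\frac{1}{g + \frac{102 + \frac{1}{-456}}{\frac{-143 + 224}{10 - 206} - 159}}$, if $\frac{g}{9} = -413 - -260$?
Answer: $- \frac{3561930}{4907056649} \approx -0.00072588$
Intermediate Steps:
$g = -1377$ ($g = 9 \left(-413 - -260\right) = 9 \left(-413 + 260\right) = 9 \left(-153\right) = -1377$)
$\frac{1}{g + \frac{102 + \frac{1}{-456}}{\frac{-143 + 224}{10 - 206} - 159}} = \frac{1}{-1377 + \frac{102 + \frac{1}{-456}}{\frac{-143 + 224}{10 - 206} - 159}} = \frac{1}{-1377 + \frac{102 - \frac{1}{456}}{\frac{81}{-196} - 159}} = \frac{1}{-1377 + \frac{46511}{456 \left(81 \left(- \frac{1}{196}\right) - 159\right)}} = \frac{1}{-1377 + \frac{46511}{456 \left(- \frac{81}{196} - 159\right)}} = \frac{1}{-1377 + \frac{46511}{456 \left(- \frac{31245}{196}\right)}} = \frac{1}{-1377 + \frac{46511}{456} \left(- \frac{196}{31245}\right)} = \frac{1}{-1377 - \frac{2279039}{3561930}} = \frac{1}{- \frac{4907056649}{3561930}} = - \frac{3561930}{4907056649}$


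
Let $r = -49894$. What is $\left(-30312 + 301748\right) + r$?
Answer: $221542$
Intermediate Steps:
$\left(-30312 + 301748\right) + r = \left(-30312 + 301748\right) - 49894 = 271436 - 49894 = 221542$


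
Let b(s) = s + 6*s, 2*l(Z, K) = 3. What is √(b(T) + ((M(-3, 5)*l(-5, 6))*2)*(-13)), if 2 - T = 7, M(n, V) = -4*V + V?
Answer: 5*√22 ≈ 23.452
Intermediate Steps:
l(Z, K) = 3/2 (l(Z, K) = (½)*3 = 3/2)
M(n, V) = -3*V
T = -5 (T = 2 - 1*7 = 2 - 7 = -5)
b(s) = 7*s
√(b(T) + ((M(-3, 5)*l(-5, 6))*2)*(-13)) = √(7*(-5) + ((-3*5*(3/2))*2)*(-13)) = √(-35 + (-15*3/2*2)*(-13)) = √(-35 - 45/2*2*(-13)) = √(-35 - 45*(-13)) = √(-35 + 585) = √550 = 5*√22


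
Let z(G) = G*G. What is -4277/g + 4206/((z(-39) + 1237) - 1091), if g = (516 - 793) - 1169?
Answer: 13211635/2410482 ≈ 5.4809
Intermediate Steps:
z(G) = G**2
g = -1446 (g = -277 - 1169 = -1446)
-4277/g + 4206/((z(-39) + 1237) - 1091) = -4277/(-1446) + 4206/(((-39)**2 + 1237) - 1091) = -4277*(-1/1446) + 4206/((1521 + 1237) - 1091) = 4277/1446 + 4206/(2758 - 1091) = 4277/1446 + 4206/1667 = 13211635/2410482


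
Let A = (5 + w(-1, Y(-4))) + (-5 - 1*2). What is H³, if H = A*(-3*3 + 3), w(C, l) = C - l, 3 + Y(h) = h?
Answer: -13824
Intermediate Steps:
Y(h) = -3 + h
A = 4 (A = (5 + (-1 - (-3 - 4))) + (-5 - 1*2) = (5 + (-1 - 1*(-7))) + (-5 - 2) = (5 + (-1 + 7)) - 7 = (5 + 6) - 7 = 11 - 7 = 4)
H = -24 (H = 4*(-3*3 + 3) = 4*(-9 + 3) = 4*(-6) = -24)
H³ = (-24)³ = -13824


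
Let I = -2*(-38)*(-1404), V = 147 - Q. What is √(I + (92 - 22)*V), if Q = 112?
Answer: I*√104254 ≈ 322.88*I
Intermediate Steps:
V = 35 (V = 147 - 1*112 = 147 - 112 = 35)
I = -106704 (I = 76*(-1404) = -106704)
√(I + (92 - 22)*V) = √(-106704 + (92 - 22)*35) = √(-106704 + 70*35) = √(-106704 + 2450) = √(-104254) = I*√104254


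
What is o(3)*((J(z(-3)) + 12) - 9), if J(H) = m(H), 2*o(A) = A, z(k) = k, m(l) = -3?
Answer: 0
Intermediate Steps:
o(A) = A/2
J(H) = -3
o(3)*((J(z(-3)) + 12) - 9) = ((½)*3)*((-3 + 12) - 9) = 3*(9 - 9)/2 = (3/2)*0 = 0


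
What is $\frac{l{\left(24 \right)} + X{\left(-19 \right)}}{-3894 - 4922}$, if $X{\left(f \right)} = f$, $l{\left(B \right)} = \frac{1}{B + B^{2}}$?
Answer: $\frac{11399}{5289600} \approx 0.002155$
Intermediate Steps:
$\frac{l{\left(24 \right)} + X{\left(-19 \right)}}{-3894 - 4922} = \frac{\frac{1}{24 \left(1 + 24\right)} - 19}{-3894 - 4922} = \frac{\frac{1}{24 \cdot 25} - 19}{-8816} = \left(\frac{1}{24} \cdot \frac{1}{25} - 19\right) \left(- \frac{1}{8816}\right) = \left(\frac{1}{600} - 19\right) \left(- \frac{1}{8816}\right) = \left(- \frac{11399}{600}\right) \left(- \frac{1}{8816}\right) = \frac{11399}{5289600}$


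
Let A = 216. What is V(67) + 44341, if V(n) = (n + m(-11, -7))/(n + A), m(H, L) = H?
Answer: 12548559/283 ≈ 44341.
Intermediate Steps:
V(n) = (-11 + n)/(216 + n) (V(n) = (n - 11)/(n + 216) = (-11 + n)/(216 + n))
V(67) + 44341 = (-11 + 67)/(216 + 67) + 44341 = 56/283 + 44341 = 12548559/283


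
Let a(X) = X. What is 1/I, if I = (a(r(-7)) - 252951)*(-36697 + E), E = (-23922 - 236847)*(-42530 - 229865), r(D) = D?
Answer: -1/17968146820001564 ≈ -5.5654e-17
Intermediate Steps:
E = 71032171755 (E = -260769*(-272395) = 71032171755)
I = -17968146820001564 (I = (-7 - 252951)*(-36697 + 71032171755) = -252958*71032135058 = -17968146820001564)
1/I = 1/(-17968146820001564) = -1/17968146820001564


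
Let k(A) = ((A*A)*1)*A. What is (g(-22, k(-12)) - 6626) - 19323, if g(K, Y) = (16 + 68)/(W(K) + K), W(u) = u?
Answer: -285460/11 ≈ -25951.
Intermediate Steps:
k(A) = A**3 (k(A) = (A**2*1)*A = A**2*A = A**3)
g(K, Y) = 42/K (g(K, Y) = (16 + 68)/(K + K) = 84/((2*K)) = 84*(1/(2*K)) = 42/K)
(g(-22, k(-12)) - 6626) - 19323 = (42/(-22) - 6626) - 19323 = (42*(-1/22) - 6626) - 19323 = (-21/11 - 6626) - 19323 = -72907/11 - 19323 = -285460/11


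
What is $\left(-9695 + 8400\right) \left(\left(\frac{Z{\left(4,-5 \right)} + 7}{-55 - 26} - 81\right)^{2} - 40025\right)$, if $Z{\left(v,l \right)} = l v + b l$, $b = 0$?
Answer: $\frac{284547398695}{6561} \approx 4.337 \cdot 10^{7}$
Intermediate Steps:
$Z{\left(v,l \right)} = l v$ ($Z{\left(v,l \right)} = l v + 0 l = l v + 0 = l v$)
$\left(-9695 + 8400\right) \left(\left(\frac{Z{\left(4,-5 \right)} + 7}{-55 - 26} - 81\right)^{2} - 40025\right) = \left(-9695 + 8400\right) \left(\left(\frac{\left(-5\right) 4 + 7}{-55 - 26} - 81\right)^{2} - 40025\right) = - 1295 \left(\left(\frac{-20 + 7}{-81} - 81\right)^{2} - 40025\right) = - 1295 \left(\left(\left(-13\right) \left(- \frac{1}{81}\right) - 81\right)^{2} - 40025\right) = - 1295 \left(\left(\frac{13}{81} - 81\right)^{2} - 40025\right) = - 1295 \left(\left(- \frac{6548}{81}\right)^{2} - 40025\right) = - 1295 \left(\frac{42876304}{6561} - 40025\right) = \left(-1295\right) \left(- \frac{219727721}{6561}\right) = \frac{284547398695}{6561}$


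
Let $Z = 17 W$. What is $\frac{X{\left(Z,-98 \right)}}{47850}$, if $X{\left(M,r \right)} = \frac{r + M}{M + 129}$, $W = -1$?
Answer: $- \frac{23}{1071840} \approx -2.1458 \cdot 10^{-5}$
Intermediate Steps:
$Z = -17$ ($Z = 17 \left(-1\right) = -17$)
$X{\left(M,r \right)} = \frac{M + r}{129 + M}$
$\frac{X{\left(Z,-98 \right)}}{47850} = \frac{\frac{1}{129 - 17} \left(-17 - 98\right)}{47850} = \frac{1}{112} \left(-115\right) \frac{1}{47850} = \left(- \frac{115}{112}\right) \frac{1}{47850} = - \frac{23}{1071840}$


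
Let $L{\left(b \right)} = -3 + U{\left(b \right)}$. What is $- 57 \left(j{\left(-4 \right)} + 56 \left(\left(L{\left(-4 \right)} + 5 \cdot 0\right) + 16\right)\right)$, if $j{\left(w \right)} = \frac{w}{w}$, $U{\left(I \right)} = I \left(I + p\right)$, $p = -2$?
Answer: $-118161$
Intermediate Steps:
$U{\left(I \right)} = I \left(-2 + I\right)$ ($U{\left(I \right)} = I \left(I - 2\right) = I \left(-2 + I\right)$)
$L{\left(b \right)} = -3 + b \left(-2 + b\right)$
$j{\left(w \right)} = 1$
$- 57 \left(j{\left(-4 \right)} + 56 \left(\left(L{\left(-4 \right)} + 5 \cdot 0\right) + 16\right)\right) = - 57 \left(1 + 56 \left(\left(\left(-3 - 4 \left(-2 - 4\right)\right) + 5 \cdot 0\right) + 16\right)\right) = - 57 \left(1 + 56 \left(\left(\left(-3 - -24\right) + 0\right) + 16\right)\right) = - 57 \left(1 + 56 \left(\left(\left(-3 + 24\right) + 0\right) + 16\right)\right) = - 57 \left(1 + 56 \left(\left(21 + 0\right) + 16\right)\right) = - 57 \left(1 + 56 \left(21 + 16\right)\right) = - 57 \left(1 + 56 \cdot 37\right) = - 57 \left(1 + 2072\right) = \left(-57\right) 2073 = -118161$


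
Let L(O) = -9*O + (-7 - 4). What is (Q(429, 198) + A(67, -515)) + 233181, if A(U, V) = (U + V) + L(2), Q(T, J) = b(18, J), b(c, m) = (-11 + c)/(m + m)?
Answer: 92150791/396 ≈ 2.3270e+5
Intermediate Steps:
L(O) = -11 - 9*O (L(O) = -9*O - 11 = -11 - 9*O)
b(c, m) = (-11 + c)/(2*m) (b(c, m) = (-11 + c)/((2*m)) = (-11 + c)*(1/(2*m)) = (-11 + c)/(2*m))
Q(T, J) = 7/(2*J) (Q(T, J) = (-11 + 18)/(2*J) = (½)*7/J = 7/(2*J))
A(U, V) = -29 + U + V (A(U, V) = (U + V) + (-11 - 9*2) = (U + V) + (-11 - 18) = (U + V) - 29 = -29 + U + V)
(Q(429, 198) + A(67, -515)) + 233181 = ((7/2)/198 + (-29 + 67 - 515)) + 233181 = ((7/2)*(1/198) - 477) + 233181 = (7/396 - 477) + 233181 = -188885/396 + 233181 = 92150791/396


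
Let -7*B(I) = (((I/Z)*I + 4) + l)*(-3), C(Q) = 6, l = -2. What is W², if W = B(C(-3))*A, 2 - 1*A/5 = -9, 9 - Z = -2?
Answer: 756900/49 ≈ 15447.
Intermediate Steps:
Z = 11 (Z = 9 - 1*(-2) = 9 + 2 = 11)
A = 55 (A = 10 - 5*(-9) = 10 + 45 = 55)
B(I) = 6/7 + 3*I²/77 (B(I) = -(((I/11)*I + 4) - 2)*(-3)/7 = -((I²/11 + 4) - 2)*(-3)/7 = -((4 + I²/11) - 2)*(-3)/7 = -(2 + I²/11)*(-3)/7 = -(-6 - 3*I²/11)/7 = 6/7 + 3*I²/77)
W = 870/7 (W = (6/7 + (3/77)*6²)*55 = (6/7 + (3/77)*36)*55 = (6/7 + 108/77)*55 = (174/77)*55 = 870/7 ≈ 124.29)
W² = (870/7)² = 756900/49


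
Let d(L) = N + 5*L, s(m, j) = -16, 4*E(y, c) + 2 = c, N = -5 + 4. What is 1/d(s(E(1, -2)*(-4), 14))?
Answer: -1/81 ≈ -0.012346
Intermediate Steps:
N = -1
E(y, c) = -1/2 + c/4
d(L) = -1 + 5*L
1/d(s(E(1, -2)*(-4), 14)) = 1/(-1 + 5*(-16)) = 1/(-1 - 80) = 1/(-81) = -1/81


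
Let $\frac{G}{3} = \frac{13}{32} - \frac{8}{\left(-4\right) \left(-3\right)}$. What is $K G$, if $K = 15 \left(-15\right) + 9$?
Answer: $\frac{675}{4} \approx 168.75$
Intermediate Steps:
$K = -216$ ($K = -225 + 9 = -216$)
$G = - \frac{25}{32}$ ($G = 3 \left(\frac{13}{32} - \frac{8}{\left(-4\right) \left(-3\right)}\right) = 3 \left(13 \cdot \frac{1}{32} - \frac{8}{12}\right) = 3 \left(\frac{13}{32} - \frac{2}{3}\right) = 3 \left(- \frac{25}{96}\right) = - \frac{25}{32} \approx -0.78125$)
$K G = \left(-216\right) \left(- \frac{25}{32}\right) = \frac{675}{4}$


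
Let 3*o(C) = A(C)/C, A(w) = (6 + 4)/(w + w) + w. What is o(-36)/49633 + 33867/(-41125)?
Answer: -6535366609543/7936018902000 ≈ -0.82351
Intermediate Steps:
A(w) = w + 5/w (A(w) = 10/((2*w)) + w = 10*(1/(2*w)) + w = 5/w + w = w + 5/w)
o(C) = (C + 5/C)/(3*C) (o(C) = ((C + 5/C)/C)/3 = (C + 5/C)/(3*C))
o(-36)/49633 + 33867/(-41125) = ((1/3)*(5 + (-36)**2)/(-36)**2)/49633 + 33867/(-41125) = ((1/3)*(1/1296)*(5 + 1296))*(1/49633) + 33867*(-1/41125) = ((1/3)*(1/1296)*1301)*(1/49633) - 33867/41125 = (1301/3888)*(1/49633) - 33867/41125 = 1301/192973104 - 33867/41125 = -6535366609543/7936018902000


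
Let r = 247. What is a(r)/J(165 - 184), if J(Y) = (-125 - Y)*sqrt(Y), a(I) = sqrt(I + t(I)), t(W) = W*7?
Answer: I*sqrt(26)/53 ≈ 0.096208*I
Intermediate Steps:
t(W) = 7*W
a(I) = 2*sqrt(2)*sqrt(I) (a(I) = sqrt(I + 7*I) = sqrt(8*I) = 2*sqrt(2)*sqrt(I))
J(Y) = sqrt(Y)*(-125 - Y)
a(r)/J(165 - 184) = (2*sqrt(2)*sqrt(247))/((sqrt(165 - 184)*(-125 - (165 - 184)))) = (2*sqrt(494))/((sqrt(-19)*(-125 - 1*(-19)))) = (2*sqrt(494))/(((I*sqrt(19))*(-125 + 19))) = (2*sqrt(494))/(((I*sqrt(19))*(-106))) = (2*sqrt(494))/((-106*I*sqrt(19))) = (2*sqrt(494))*(I*sqrt(19)/2014) = I*sqrt(26)/53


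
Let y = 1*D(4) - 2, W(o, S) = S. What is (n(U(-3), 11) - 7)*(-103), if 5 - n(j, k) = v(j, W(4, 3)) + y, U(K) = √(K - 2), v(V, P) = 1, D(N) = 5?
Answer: 618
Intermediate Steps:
U(K) = √(-2 + K)
y = 3 (y = 1*5 - 2 = 5 - 2 = 3)
n(j, k) = 1 (n(j, k) = 5 - (1 + 3) = 5 - 1*4 = 5 - 4 = 1)
(n(U(-3), 11) - 7)*(-103) = (1 - 7)*(-103) = -6*(-103) = 618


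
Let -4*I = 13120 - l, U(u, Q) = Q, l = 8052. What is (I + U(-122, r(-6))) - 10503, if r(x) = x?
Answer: -11776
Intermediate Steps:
I = -1267 (I = -(13120 - 1*8052)/4 = -(13120 - 8052)/4 = -¼*5068 = -1267)
(I + U(-122, r(-6))) - 10503 = (-1267 - 6) - 10503 = -1273 - 10503 = -11776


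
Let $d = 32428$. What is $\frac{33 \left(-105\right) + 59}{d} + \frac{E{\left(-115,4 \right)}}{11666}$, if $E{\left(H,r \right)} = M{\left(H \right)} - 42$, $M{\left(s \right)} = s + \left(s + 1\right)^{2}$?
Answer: $\frac{47076087}{47288131} \approx 0.99552$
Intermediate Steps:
$M{\left(s \right)} = s + \left(1 + s\right)^{2}$
$E{\left(H,r \right)} = -42 + H + \left(1 + H\right)^{2}$ ($E{\left(H,r \right)} = \left(H + \left(1 + H\right)^{2}\right) - 42 = -42 + H + \left(1 + H\right)^{2}$)
$\frac{33 \left(-105\right) + 59}{d} + \frac{E{\left(-115,4 \right)}}{11666} = \frac{33 \left(-105\right) + 59}{32428} + \frac{-42 - 115 + \left(1 - 115\right)^{2}}{11666} = \left(-3465 + 59\right) \frac{1}{32428} + \left(-42 - 115 + \left(-114\right)^{2}\right) \frac{1}{11666} = \left(-3406\right) \frac{1}{32428} + \left(-42 - 115 + 12996\right) \frac{1}{11666} = - \frac{1703}{16214} + 12839 \cdot \frac{1}{11666} = - \frac{1703}{16214} + \frac{12839}{11666} = \frac{47076087}{47288131}$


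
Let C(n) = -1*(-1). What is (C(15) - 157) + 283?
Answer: 127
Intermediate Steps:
C(n) = 1
(C(15) - 157) + 283 = (1 - 157) + 283 = -156 + 283 = 127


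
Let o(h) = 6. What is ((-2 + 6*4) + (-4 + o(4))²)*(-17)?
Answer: -442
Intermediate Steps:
((-2 + 6*4) + (-4 + o(4))²)*(-17) = ((-2 + 6*4) + (-4 + 6)²)*(-17) = ((-2 + 24) + 2²)*(-17) = (22 + 4)*(-17) = 26*(-17) = -442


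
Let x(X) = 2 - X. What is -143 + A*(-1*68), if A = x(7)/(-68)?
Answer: -148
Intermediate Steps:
A = 5/68 (A = (2 - 1*7)/(-68) = (2 - 7)*(-1/68) = -5*(-1/68) = 5/68 ≈ 0.073529)
-143 + A*(-1*68) = -143 + 5*(-1*68)/68 = -143 + (5/68)*(-68) = -143 - 5 = -148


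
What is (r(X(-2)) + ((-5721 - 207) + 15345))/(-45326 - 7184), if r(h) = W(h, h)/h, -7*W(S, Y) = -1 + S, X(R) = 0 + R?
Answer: -26367/147028 ≈ -0.17933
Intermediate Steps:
X(R) = R
W(S, Y) = ⅐ - S/7 (W(S, Y) = -(-1 + S)/7 = ⅐ - S/7)
r(h) = (⅐ - h/7)/h
(r(X(-2)) + ((-5721 - 207) + 15345))/(-45326 - 7184) = ((⅐)*(1 - 1*(-2))/(-2) + ((-5721 - 207) + 15345))/(-45326 - 7184) = ((⅐)*(-½)*(1 + 2) + (-5928 + 15345))/(-52510) = ((⅐)*(-½)*3 + 9417)*(-1/52510) = (-3/14 + 9417)*(-1/52510) = (131835/14)*(-1/52510) = -26367/147028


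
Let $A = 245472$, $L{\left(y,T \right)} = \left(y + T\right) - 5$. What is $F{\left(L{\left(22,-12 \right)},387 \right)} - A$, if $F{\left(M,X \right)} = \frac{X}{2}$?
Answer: $- \frac{490557}{2} \approx -2.4528 \cdot 10^{5}$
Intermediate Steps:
$L{\left(y,T \right)} = -5 + T + y$ ($L{\left(y,T \right)} = \left(T + y\right) - 5 = -5 + T + y$)
$F{\left(M,X \right)} = \frac{X}{2}$ ($F{\left(M,X \right)} = X \frac{1}{2} = \frac{X}{2}$)
$F{\left(L{\left(22,-12 \right)},387 \right)} - A = \frac{1}{2} \cdot 387 - 245472 = \frac{387}{2} - 245472 = - \frac{490557}{2}$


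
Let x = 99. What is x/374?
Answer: 9/34 ≈ 0.26471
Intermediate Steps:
x/374 = 99/374 = (1/374)*99 = 9/34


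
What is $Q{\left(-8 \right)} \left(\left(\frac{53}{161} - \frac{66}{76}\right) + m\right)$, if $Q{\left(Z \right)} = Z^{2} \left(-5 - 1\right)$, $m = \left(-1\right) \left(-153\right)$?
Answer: $- \frac{179088960}{3059} \approx -58545.0$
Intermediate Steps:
$m = 153$
$Q{\left(Z \right)} = - 6 Z^{2}$ ($Q{\left(Z \right)} = Z^{2} \left(-6\right) = - 6 Z^{2}$)
$Q{\left(-8 \right)} \left(\left(\frac{53}{161} - \frac{66}{76}\right) + m\right) = - 6 \left(-8\right)^{2} \left(\left(\frac{53}{161} - \frac{66}{76}\right) + 153\right) = \left(-6\right) 64 \left(\left(53 \cdot \frac{1}{161} - \frac{33}{38}\right) + 153\right) = - 384 \left(\left(\frac{53}{161} - \frac{33}{38}\right) + 153\right) = - 384 \left(- \frac{3299}{6118} + 153\right) = \left(-384\right) \frac{932755}{6118} = - \frac{179088960}{3059}$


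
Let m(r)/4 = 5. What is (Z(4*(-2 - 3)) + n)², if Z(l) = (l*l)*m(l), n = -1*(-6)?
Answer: 64096036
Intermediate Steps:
m(r) = 20 (m(r) = 4*5 = 20)
n = 6
Z(l) = 20*l² (Z(l) = (l*l)*20 = l²*20 = 20*l²)
(Z(4*(-2 - 3)) + n)² = (20*(4*(-2 - 3))² + 6)² = (20*(4*(-5))² + 6)² = (20*(-20)² + 6)² = (20*400 + 6)² = (8000 + 6)² = 8006² = 64096036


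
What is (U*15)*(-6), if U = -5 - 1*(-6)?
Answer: -90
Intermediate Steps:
U = 1 (U = -5 + 6 = 1)
(U*15)*(-6) = (1*15)*(-6) = 15*(-6) = -90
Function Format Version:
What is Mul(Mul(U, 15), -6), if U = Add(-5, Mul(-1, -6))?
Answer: -90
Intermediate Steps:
U = 1 (U = Add(-5, 6) = 1)
Mul(Mul(U, 15), -6) = Mul(Mul(1, 15), -6) = Mul(15, -6) = -90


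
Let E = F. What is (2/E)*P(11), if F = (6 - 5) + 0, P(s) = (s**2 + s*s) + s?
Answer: 506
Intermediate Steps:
P(s) = s + 2*s**2 (P(s) = (s**2 + s**2) + s = 2*s**2 + s = s + 2*s**2)
F = 1 (F = 1 + 0 = 1)
E = 1
(2/E)*P(11) = (2/1)*(11*(1 + 2*11)) = (2*1)*(11*(1 + 22)) = 2*(11*23) = 2*253 = 506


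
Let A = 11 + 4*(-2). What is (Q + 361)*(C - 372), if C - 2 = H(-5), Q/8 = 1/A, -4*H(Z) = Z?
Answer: -1609225/12 ≈ -1.3410e+5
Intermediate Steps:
H(Z) = -Z/4
A = 3 (A = 11 - 8 = 3)
Q = 8/3 ≈ 2.6667
C = 13/4 (C = 2 - ¼*(-5) = 2 + 5/4 = 13/4 ≈ 3.2500)
(Q + 361)*(C - 372) = (8/3 + 361)*(13/4 - 372) = (1091/3)*(-1475/4) = -1609225/12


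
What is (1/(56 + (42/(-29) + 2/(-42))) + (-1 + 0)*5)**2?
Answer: 27342606736/1101775249 ≈ 24.817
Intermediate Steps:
(1/(56 + (42/(-29) + 2/(-42))) + (-1 + 0)*5)**2 = (1/(56 + (42*(-1/29) + 2*(-1/42))) - 1*5)**2 = (1/(56 + (-42/29 - 1/21)) - 5)**2 = (1/(56 - 911/609) - 5)**2 = (1/(33193/609) - 5)**2 = (609/33193 - 5)**2 = (-165356/33193)**2 = 27342606736/1101775249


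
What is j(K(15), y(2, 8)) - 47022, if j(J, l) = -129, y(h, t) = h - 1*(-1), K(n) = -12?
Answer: -47151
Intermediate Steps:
y(h, t) = 1 + h (y(h, t) = h + 1 = 1 + h)
j(K(15), y(2, 8)) - 47022 = -129 - 47022 = -47151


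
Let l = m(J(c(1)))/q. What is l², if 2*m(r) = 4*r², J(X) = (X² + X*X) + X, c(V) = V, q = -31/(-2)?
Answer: 1296/961 ≈ 1.3486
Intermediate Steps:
q = 31/2 (q = -31*(-½) = 31/2 ≈ 15.500)
J(X) = X + 2*X² (J(X) = (X² + X²) + X = 2*X² + X = X + 2*X²)
m(r) = 2*r² (m(r) = (4*r²)/2 = 2*r²)
l = 36/31 (l = (2*(1*(1 + 2*1))²)/(31/2) = (2*(1*(1 + 2))²)*(2/31) = (2*(1*3)²)*(2/31) = (2*3²)*(2/31) = (2*9)*(2/31) = 18*(2/31) = 36/31 ≈ 1.1613)
l² = (36/31)² = 1296/961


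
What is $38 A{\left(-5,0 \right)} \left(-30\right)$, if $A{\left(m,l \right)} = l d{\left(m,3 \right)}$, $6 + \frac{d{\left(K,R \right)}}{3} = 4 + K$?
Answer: $0$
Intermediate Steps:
$d{\left(K,R \right)} = -6 + 3 K$ ($d{\left(K,R \right)} = -18 + 3 \left(4 + K\right) = -18 + \left(12 + 3 K\right) = -6 + 3 K$)
$A{\left(m,l \right)} = l \left(-6 + 3 m\right)$
$38 A{\left(-5,0 \right)} \left(-30\right) = 38 \cdot 3 \cdot 0 \left(-2 - 5\right) \left(-30\right) = 38 \cdot 3 \cdot 0 \left(-7\right) \left(-30\right) = 38 \cdot 0 \left(-30\right) = 0 \left(-30\right) = 0$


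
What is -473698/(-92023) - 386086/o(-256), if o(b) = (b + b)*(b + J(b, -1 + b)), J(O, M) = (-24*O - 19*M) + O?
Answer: 1292883620309/247711192320 ≈ 5.2193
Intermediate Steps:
J(O, M) = -23*O - 19*M
o(b) = 2*b*(19 - 41*b) (o(b) = (b + b)*(b + (-23*b - 19*(-1 + b))) = (2*b)*(b + (-23*b + (19 - 19*b))) = (2*b)*(b + (19 - 42*b)) = (2*b)*(19 - 41*b) = 2*b*(19 - 41*b))
-473698/(-92023) - 386086/o(-256) = -473698/(-92023) - 386086*(-1/(512*(19 - 41*(-256)))) = -473698*(-1/92023) - 386086*(-1/(512*(19 + 10496))) = 473698/92023 - 386086/(2*(-256)*10515) = 473698/92023 - 386086/(-5383680) = 473698/92023 - 386086*(-1/5383680) = 473698/92023 + 193043/2691840 = 1292883620309/247711192320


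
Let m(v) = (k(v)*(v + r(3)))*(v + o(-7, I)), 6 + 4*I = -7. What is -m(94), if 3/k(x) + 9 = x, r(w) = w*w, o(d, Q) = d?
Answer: -26883/85 ≈ -316.27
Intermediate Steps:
I = -13/4 (I = -3/2 + (¼)*(-7) = -3/2 - 7/4 = -13/4 ≈ -3.2500)
r(w) = w²
k(x) = 3/(-9 + x)
m(v) = 3*(-7 + v)*(9 + v)/(-9 + v) (m(v) = ((3/(-9 + v))*(v + 3²))*(v - 7) = ((3/(-9 + v))*(v + 9))*(-7 + v) = ((3/(-9 + v))*(9 + v))*(-7 + v) = (3*(9 + v)/(-9 + v))*(-7 + v) = 3*(-7 + v)*(9 + v)/(-9 + v))
-m(94) = -3*(-63 + 94² + 2*94)/(-9 + 94) = -3*(-63 + 8836 + 188)/85 = -3*8961/85 = -1*26883/85 = -26883/85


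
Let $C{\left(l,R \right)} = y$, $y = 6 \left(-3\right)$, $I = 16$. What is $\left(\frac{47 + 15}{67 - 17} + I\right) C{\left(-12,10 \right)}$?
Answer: $- \frac{7758}{25} \approx -310.32$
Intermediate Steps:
$y = -18$
$C{\left(l,R \right)} = -18$
$\left(\frac{47 + 15}{67 - 17} + I\right) C{\left(-12,10 \right)} = \left(\frac{47 + 15}{67 - 17} + 16\right) \left(-18\right) = \left(\frac{62}{50} + 16\right) \left(-18\right) = \left(62 \cdot \frac{1}{50} + 16\right) \left(-18\right) = \left(\frac{31}{25} + 16\right) \left(-18\right) = \frac{431}{25} \left(-18\right) = - \frac{7758}{25}$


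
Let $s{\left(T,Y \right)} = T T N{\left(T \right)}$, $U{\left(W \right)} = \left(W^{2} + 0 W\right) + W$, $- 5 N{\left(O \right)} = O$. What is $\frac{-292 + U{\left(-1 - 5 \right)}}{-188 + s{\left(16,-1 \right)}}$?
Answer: $\frac{655}{2518} \approx 0.26013$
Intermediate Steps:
$N{\left(O \right)} = - \frac{O}{5}$
$U{\left(W \right)} = W + W^{2}$ ($U{\left(W \right)} = \left(W^{2} + 0\right) + W = W^{2} + W = W + W^{2}$)
$s{\left(T,Y \right)} = - \frac{T^{3}}{5}$ ($s{\left(T,Y \right)} = T T \left(- \frac{T}{5}\right) = T^{2} \left(- \frac{T}{5}\right) = - \frac{T^{3}}{5}$)
$\frac{-292 + U{\left(-1 - 5 \right)}}{-188 + s{\left(16,-1 \right)}} = \frac{-292 + \left(-1 - 5\right) \left(1 - 6\right)}{-188 - \frac{16^{3}}{5}} = \frac{-292 - 6 \left(1 - 6\right)}{-188 - \frac{4096}{5}} = \frac{-292 - -30}{-188 - \frac{4096}{5}} = \frac{-292 + 30}{- \frac{5036}{5}} = \left(-262\right) \left(- \frac{5}{5036}\right) = \frac{655}{2518}$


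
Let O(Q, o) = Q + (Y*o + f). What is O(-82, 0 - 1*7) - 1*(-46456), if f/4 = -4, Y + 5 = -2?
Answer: 46407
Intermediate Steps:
Y = -7 (Y = -5 - 2 = -7)
f = -16 (f = 4*(-4) = -16)
O(Q, o) = -16 + Q - 7*o (O(Q, o) = Q + (-7*o - 16) = Q + (-16 - 7*o) = -16 + Q - 7*o)
O(-82, 0 - 1*7) - 1*(-46456) = (-16 - 82 - 7*(0 - 1*7)) - 1*(-46456) = (-16 - 82 - 7*(0 - 7)) + 46456 = (-16 - 82 - 7*(-7)) + 46456 = (-16 - 82 + 49) + 46456 = -49 + 46456 = 46407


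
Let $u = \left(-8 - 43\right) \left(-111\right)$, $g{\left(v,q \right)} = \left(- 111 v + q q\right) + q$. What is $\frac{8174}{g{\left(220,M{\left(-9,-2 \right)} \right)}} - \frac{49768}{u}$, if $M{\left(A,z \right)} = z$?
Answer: $- \frac{630754019}{69115149} \approx -9.1261$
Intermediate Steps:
$g{\left(v,q \right)} = q + q^{2} - 111 v$ ($g{\left(v,q \right)} = \left(- 111 v + q^{2}\right) + q = \left(q^{2} - 111 v\right) + q = q + q^{2} - 111 v$)
$u = 5661$ ($u = \left(-51\right) \left(-111\right) = 5661$)
$\frac{8174}{g{\left(220,M{\left(-9,-2 \right)} \right)}} - \frac{49768}{u} = \frac{8174}{-2 + \left(-2\right)^{2} - 24420} - \frac{49768}{5661} = \frac{8174}{-2 + 4 - 24420} - \frac{49768}{5661} = \frac{8174}{-24418} - \frac{49768}{5661} = 8174 \left(- \frac{1}{24418}\right) - \frac{49768}{5661} = - \frac{4087}{12209} - \frac{49768}{5661} = - \frac{630754019}{69115149}$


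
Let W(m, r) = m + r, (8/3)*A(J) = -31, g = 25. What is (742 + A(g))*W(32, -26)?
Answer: 17529/4 ≈ 4382.3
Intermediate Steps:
A(J) = -93/8 (A(J) = (3/8)*(-31) = -93/8)
(742 + A(g))*W(32, -26) = (742 - 93/8)*(32 - 26) = (5843/8)*6 = 17529/4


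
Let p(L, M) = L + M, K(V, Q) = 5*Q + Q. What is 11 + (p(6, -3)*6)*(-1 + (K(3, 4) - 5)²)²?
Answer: 2332811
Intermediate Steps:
K(V, Q) = 6*Q
11 + (p(6, -3)*6)*(-1 + (K(3, 4) - 5)²)² = 11 + ((6 - 3)*6)*(-1 + (6*4 - 5)²)² = 11 + (3*6)*(-1 + (24 - 5)²)² = 11 + 18*(-1 + 19²)² = 11 + 18*(-1 + 361)² = 11 + 18*360² = 11 + 18*129600 = 11 + 2332800 = 2332811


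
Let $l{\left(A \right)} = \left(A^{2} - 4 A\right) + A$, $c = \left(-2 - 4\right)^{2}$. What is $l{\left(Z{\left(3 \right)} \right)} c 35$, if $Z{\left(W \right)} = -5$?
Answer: $50400$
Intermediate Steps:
$c = 36$ ($c = \left(-6\right)^{2} = 36$)
$l{\left(A \right)} = A^{2} - 3 A$
$l{\left(Z{\left(3 \right)} \right)} c 35 = - 5 \left(-3 - 5\right) 36 \cdot 35 = \left(-5\right) \left(-8\right) 36 \cdot 35 = 40 \cdot 36 \cdot 35 = 1440 \cdot 35 = 50400$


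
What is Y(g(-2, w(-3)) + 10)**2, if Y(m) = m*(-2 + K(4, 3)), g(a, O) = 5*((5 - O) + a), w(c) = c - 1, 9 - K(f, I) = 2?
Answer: 50625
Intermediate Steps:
K(f, I) = 7 (K(f, I) = 9 - 1*2 = 9 - 2 = 7)
w(c) = -1 + c
g(a, O) = 25 - 5*O + 5*a (g(a, O) = 5*(5 + a - O) = 25 - 5*O + 5*a)
Y(m) = 5*m (Y(m) = m*(-2 + 7) = m*5 = 5*m)
Y(g(-2, w(-3)) + 10)**2 = (5*((25 - 5*(-1 - 3) + 5*(-2)) + 10))**2 = (5*((25 - 5*(-4) - 10) + 10))**2 = (5*((25 + 20 - 10) + 10))**2 = (5*(35 + 10))**2 = (5*45)**2 = 225**2 = 50625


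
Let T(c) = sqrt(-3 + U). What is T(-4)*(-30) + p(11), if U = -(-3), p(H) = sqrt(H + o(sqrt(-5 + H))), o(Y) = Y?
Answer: sqrt(11 + sqrt(6)) ≈ 3.6674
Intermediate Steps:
p(H) = sqrt(H + sqrt(-5 + H))
U = 3 (U = -1*(-3) = 3)
T(c) = 0 (T(c) = sqrt(-3 + 3) = sqrt(0) = 0)
T(-4)*(-30) + p(11) = 0*(-30) + sqrt(11 + sqrt(-5 + 11)) = 0 + sqrt(11 + sqrt(6)) = sqrt(11 + sqrt(6))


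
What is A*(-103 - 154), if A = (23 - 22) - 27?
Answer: 6682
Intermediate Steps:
A = -26 (A = 1 - 27 = -26)
A*(-103 - 154) = -26*(-103 - 154) = -26*(-257) = 6682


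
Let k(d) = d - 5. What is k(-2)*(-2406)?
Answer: 16842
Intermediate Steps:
k(d) = -5 + d
k(-2)*(-2406) = (-5 - 2)*(-2406) = -7*(-2406) = 16842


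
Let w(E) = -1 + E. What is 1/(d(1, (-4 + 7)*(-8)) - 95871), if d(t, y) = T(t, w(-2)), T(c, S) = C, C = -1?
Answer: -1/95872 ≈ -1.0431e-5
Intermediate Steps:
T(c, S) = -1
d(t, y) = -1
1/(d(1, (-4 + 7)*(-8)) - 95871) = 1/(-1 - 95871) = 1/(-95872) = -1/95872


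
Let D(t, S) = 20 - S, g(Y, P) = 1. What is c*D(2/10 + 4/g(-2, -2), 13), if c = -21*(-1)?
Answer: 147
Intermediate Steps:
c = 21
c*D(2/10 + 4/g(-2, -2), 13) = 21*(20 - 1*13) = 21*(20 - 13) = 21*7 = 147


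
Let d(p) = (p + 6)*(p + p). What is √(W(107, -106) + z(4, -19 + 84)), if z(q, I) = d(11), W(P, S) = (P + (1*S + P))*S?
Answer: 7*I*√226 ≈ 105.23*I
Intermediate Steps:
d(p) = 2*p*(6 + p) (d(p) = (6 + p)*(2*p) = 2*p*(6 + p))
W(P, S) = S*(S + 2*P) (W(P, S) = (P + (S + P))*S = (P + (P + S))*S = (S + 2*P)*S = S*(S + 2*P))
z(q, I) = 374 (z(q, I) = 2*11*(6 + 11) = 2*11*17 = 374)
√(W(107, -106) + z(4, -19 + 84)) = √(-106*(-106 + 2*107) + 374) = √(-106*(-106 + 214) + 374) = √(-106*108 + 374) = √(-11448 + 374) = √(-11074) = 7*I*√226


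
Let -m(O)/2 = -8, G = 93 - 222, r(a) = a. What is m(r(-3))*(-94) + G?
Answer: -1633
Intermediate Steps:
G = -129
m(O) = 16 (m(O) = -2*(-8) = 16)
m(r(-3))*(-94) + G = 16*(-94) - 129 = -1504 - 129 = -1633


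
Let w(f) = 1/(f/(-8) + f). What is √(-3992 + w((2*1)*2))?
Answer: I*√195594/7 ≈ 63.18*I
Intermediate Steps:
w(f) = 8/(7*f) (w(f) = 1/(f*(-⅛) + f) = 1/(-f/8 + f) = 1/(7*f/8) = 8/(7*f))
√(-3992 + w((2*1)*2)) = √(-3992 + 8/(7*(((2*1)*2)))) = √(-3992 + 8/(7*((2*2)))) = √(-3992 + (8/7)/4) = √(-3992 + (8/7)*(¼)) = √(-3992 + 2/7) = √(-27942/7) = I*√195594/7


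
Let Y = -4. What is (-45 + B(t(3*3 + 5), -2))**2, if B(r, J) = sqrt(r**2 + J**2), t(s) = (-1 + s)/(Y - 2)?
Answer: (270 - sqrt(313))**2/36 ≈ 1768.3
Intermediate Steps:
t(s) = 1/6 - s/6 (t(s) = (-1 + s)/(-4 - 2) = (-1 + s)/(-6) = (-1 + s)*(-1/6) = 1/6 - s/6)
B(r, J) = sqrt(J**2 + r**2)
(-45 + B(t(3*3 + 5), -2))**2 = (-45 + sqrt((-2)**2 + (1/6 - (3*3 + 5)/6)**2))**2 = (-45 + sqrt(4 + (1/6 - (9 + 5)/6)**2))**2 = (-45 + sqrt(4 + (1/6 - 1/6*14)**2))**2 = (-45 + sqrt(4 + (1/6 - 7/3)**2))**2 = (-45 + sqrt(4 + (-13/6)**2))**2 = (-45 + sqrt(4 + 169/36))**2 = (-45 + sqrt(313/36))**2 = (-45 + sqrt(313)/6)**2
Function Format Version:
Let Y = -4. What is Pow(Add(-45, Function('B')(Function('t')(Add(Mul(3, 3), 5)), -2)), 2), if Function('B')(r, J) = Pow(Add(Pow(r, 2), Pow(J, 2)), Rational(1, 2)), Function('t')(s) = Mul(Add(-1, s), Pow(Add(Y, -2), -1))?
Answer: Mul(Rational(1, 36), Pow(Add(270, Mul(-1, Pow(313, Rational(1, 2)))), 2)) ≈ 1768.3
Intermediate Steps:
Function('t')(s) = Add(Rational(1, 6), Mul(Rational(-1, 6), s)) (Function('t')(s) = Mul(Add(-1, s), Pow(Add(-4, -2), -1)) = Mul(Add(-1, s), Pow(-6, -1)) = Mul(Add(-1, s), Rational(-1, 6)) = Add(Rational(1, 6), Mul(Rational(-1, 6), s)))
Function('B')(r, J) = Pow(Add(Pow(J, 2), Pow(r, 2)), Rational(1, 2))
Pow(Add(-45, Function('B')(Function('t')(Add(Mul(3, 3), 5)), -2)), 2) = Pow(Add(-45, Pow(Add(Pow(-2, 2), Pow(Add(Rational(1, 6), Mul(Rational(-1, 6), Add(Mul(3, 3), 5))), 2)), Rational(1, 2))), 2) = Pow(Add(-45, Pow(Add(4, Pow(Add(Rational(1, 6), Mul(Rational(-1, 6), Add(9, 5))), 2)), Rational(1, 2))), 2) = Pow(Add(-45, Pow(Add(4, Pow(Add(Rational(1, 6), Mul(Rational(-1, 6), 14)), 2)), Rational(1, 2))), 2) = Pow(Add(-45, Pow(Add(4, Pow(Add(Rational(1, 6), Rational(-7, 3)), 2)), Rational(1, 2))), 2) = Pow(Add(-45, Pow(Add(4, Pow(Rational(-13, 6), 2)), Rational(1, 2))), 2) = Pow(Add(-45, Pow(Add(4, Rational(169, 36)), Rational(1, 2))), 2) = Pow(Add(-45, Pow(Rational(313, 36), Rational(1, 2))), 2) = Pow(Add(-45, Mul(Rational(1, 6), Pow(313, Rational(1, 2)))), 2)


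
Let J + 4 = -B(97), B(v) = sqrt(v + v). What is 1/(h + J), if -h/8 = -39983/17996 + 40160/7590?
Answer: -1375895692941/29941350338225 + 96367405761*sqrt(194)/59882700676450 ≈ -0.023539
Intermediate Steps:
B(v) = sqrt(2)*sqrt(v) (B(v) = sqrt(2*v) = sqrt(2)*sqrt(v))
h = -7622698/310431 (h = -8*(-39983/17996 + 40160/7590) = -8*(-39983*1/17996 + 40160*(1/7590)) = -8*(-39983/17996 + 4016/759) = -8*3811349/1241724 = -7622698/310431 ≈ -24.555)
J = -4 - sqrt(194) (J = -4 - sqrt(2)*sqrt(97) = -4 - sqrt(194) ≈ -17.928)
1/(h + J) = 1/(-7622698/310431 + (-4 - sqrt(194))) = 1/(-8864422/310431 - sqrt(194))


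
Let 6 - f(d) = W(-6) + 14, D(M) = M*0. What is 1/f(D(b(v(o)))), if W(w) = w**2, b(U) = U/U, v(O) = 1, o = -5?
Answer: -1/44 ≈ -0.022727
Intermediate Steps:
b(U) = 1
D(M) = 0
f(d) = -44 (f(d) = 6 - ((-6)**2 + 14) = 6 - (36 + 14) = 6 - 1*50 = 6 - 50 = -44)
1/f(D(b(v(o)))) = 1/(-44) = -1/44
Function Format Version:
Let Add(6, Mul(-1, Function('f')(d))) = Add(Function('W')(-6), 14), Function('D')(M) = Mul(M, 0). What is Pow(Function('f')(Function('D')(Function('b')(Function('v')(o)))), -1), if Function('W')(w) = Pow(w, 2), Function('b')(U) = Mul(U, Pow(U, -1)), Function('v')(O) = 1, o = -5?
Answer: Rational(-1, 44) ≈ -0.022727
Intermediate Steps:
Function('b')(U) = 1
Function('D')(M) = 0
Function('f')(d) = -44 (Function('f')(d) = Add(6, Mul(-1, Add(Pow(-6, 2), 14))) = Add(6, Mul(-1, Add(36, 14))) = Add(6, Mul(-1, 50)) = Add(6, -50) = -44)
Pow(Function('f')(Function('D')(Function('b')(Function('v')(o)))), -1) = Pow(-44, -1) = Rational(-1, 44)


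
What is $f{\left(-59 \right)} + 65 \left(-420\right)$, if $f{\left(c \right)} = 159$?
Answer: $-27141$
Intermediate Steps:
$f{\left(-59 \right)} + 65 \left(-420\right) = 159 + 65 \left(-420\right) = 159 - 27300 = -27141$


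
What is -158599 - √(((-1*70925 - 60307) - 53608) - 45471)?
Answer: -158599 - I*√230311 ≈ -1.586e+5 - 479.91*I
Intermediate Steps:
-158599 - √(((-1*70925 - 60307) - 53608) - 45471) = -158599 - √(((-70925 - 60307) - 53608) - 45471) = -158599 - √((-131232 - 53608) - 45471) = -158599 - √(-184840 - 45471) = -158599 - √(-230311) = -158599 - I*√230311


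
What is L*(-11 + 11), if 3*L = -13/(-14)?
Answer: 0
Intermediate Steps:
L = 13/42 (L = (-13/(-14))/3 = (-13*(-1/14))/3 = (⅓)*(13/14) = 13/42 ≈ 0.30952)
L*(-11 + 11) = 13*(-11 + 11)/42 = (13/42)*0 = 0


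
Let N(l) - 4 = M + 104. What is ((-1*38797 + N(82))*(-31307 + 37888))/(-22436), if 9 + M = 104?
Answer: 126993557/11218 ≈ 11321.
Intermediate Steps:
M = 95 (M = -9 + 104 = 95)
N(l) = 203 (N(l) = 4 + (95 + 104) = 4 + 199 = 203)
((-1*38797 + N(82))*(-31307 + 37888))/(-22436) = ((-1*38797 + 203)*(-31307 + 37888))/(-22436) = ((-38797 + 203)*6581)*(-1/22436) = -38594*6581*(-1/22436) = -253987114*(-1/22436) = 126993557/11218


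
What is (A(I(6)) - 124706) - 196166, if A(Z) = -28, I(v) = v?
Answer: -320900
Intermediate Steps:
(A(I(6)) - 124706) - 196166 = (-28 - 124706) - 196166 = -124734 - 196166 = -320900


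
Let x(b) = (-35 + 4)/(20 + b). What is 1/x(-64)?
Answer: 44/31 ≈ 1.4194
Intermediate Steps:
x(b) = -31/(20 + b)
1/x(-64) = 1/(-31/(20 - 64)) = 1/(-31/(-44)) = 1/(-31*(-1/44)) = 1/(31/44) = 44/31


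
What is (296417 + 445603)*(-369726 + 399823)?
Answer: 22332575940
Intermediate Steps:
(296417 + 445603)*(-369726 + 399823) = 742020*30097 = 22332575940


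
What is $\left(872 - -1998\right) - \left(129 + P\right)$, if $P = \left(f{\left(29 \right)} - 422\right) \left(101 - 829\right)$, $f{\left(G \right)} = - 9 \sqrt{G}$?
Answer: $-304475 - 6552 \sqrt{29} \approx -3.3976 \cdot 10^{5}$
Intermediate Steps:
$P = 307216 + 6552 \sqrt{29}$ ($P = \left(- 9 \sqrt{29} - 422\right) \left(101 - 829\right) = \left(-422 - 9 \sqrt{29}\right) \left(-728\right) = 307216 + 6552 \sqrt{29} \approx 3.425 \cdot 10^{5}$)
$\left(872 - -1998\right) - \left(129 + P\right) = \left(872 - -1998\right) - \left(307345 + 6552 \sqrt{29}\right) = \left(872 + 1998\right) - \left(307345 + 6552 \sqrt{29}\right) = 2870 - \left(307345 + 6552 \sqrt{29}\right) = -304475 - 6552 \sqrt{29}$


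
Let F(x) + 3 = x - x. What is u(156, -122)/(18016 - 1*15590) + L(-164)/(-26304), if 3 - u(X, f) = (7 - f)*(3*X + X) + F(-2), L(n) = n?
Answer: -264601387/7976688 ≈ -33.172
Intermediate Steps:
F(x) = -3 (F(x) = -3 + (x - x) = -3 + 0 = -3)
u(X, f) = 6 - 4*X*(7 - f) (u(X, f) = 3 - ((7 - f)*(3*X + X) - 3) = 3 - ((7 - f)*(4*X) - 3) = 3 - (4*X*(7 - f) - 3) = 3 - (-3 + 4*X*(7 - f)) = 3 + (3 - 4*X*(7 - f)) = 6 - 4*X*(7 - f))
u(156, -122)/(18016 - 1*15590) + L(-164)/(-26304) = (6 - 28*156 + 4*156*(-122))/(18016 - 1*15590) - 164/(-26304) = (6 - 4368 - 76128)/(18016 - 15590) - 164*(-1/26304) = -80490/2426 + 41/6576 = -80490*1/2426 + 41/6576 = -40245/1213 + 41/6576 = -264601387/7976688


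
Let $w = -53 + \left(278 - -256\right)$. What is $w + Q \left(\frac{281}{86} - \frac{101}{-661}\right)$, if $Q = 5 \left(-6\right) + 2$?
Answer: $\frac{10949485}{28423} \approx 385.23$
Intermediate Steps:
$w = 481$ ($w = -53 + \left(278 + 256\right) = -53 + 534 = 481$)
$Q = -28$ ($Q = -30 + 2 = -28$)
$w + Q \left(\frac{281}{86} - \frac{101}{-661}\right) = 481 - 28 \left(\frac{281}{86} - \frac{101}{-661}\right) = 481 - 28 \left(281 \cdot \frac{1}{86} - - \frac{101}{661}\right) = 481 - 28 \left(\frac{281}{86} + \frac{101}{661}\right) = 481 - \frac{2721978}{28423} = \frac{10949485}{28423}$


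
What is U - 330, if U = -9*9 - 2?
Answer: -413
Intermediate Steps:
U = -83 (U = -81 - 2 = -83)
U - 330 = -83 - 330 = -413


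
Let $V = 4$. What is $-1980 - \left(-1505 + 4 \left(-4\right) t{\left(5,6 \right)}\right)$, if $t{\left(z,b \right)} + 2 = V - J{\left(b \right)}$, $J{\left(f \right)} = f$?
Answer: $-539$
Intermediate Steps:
$t{\left(z,b \right)} = 2 - b$ ($t{\left(z,b \right)} = -2 - \left(-4 + b\right) = 2 - b$)
$-1980 - \left(-1505 + 4 \left(-4\right) t{\left(5,6 \right)}\right) = -1980 + \left(1513 - \left(8 + 4 \left(-4\right) \left(2 - 6\right)\right)\right) = -1980 + \left(1513 - \left(8 - 16 \left(2 - 6\right)\right)\right) = -1980 + \left(1513 - \left(8 - -64\right)\right) = -1980 + \left(1513 - \left(8 + 64\right)\right) = -1980 + \left(1513 - 72\right) = -1980 + 1441 = -539$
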